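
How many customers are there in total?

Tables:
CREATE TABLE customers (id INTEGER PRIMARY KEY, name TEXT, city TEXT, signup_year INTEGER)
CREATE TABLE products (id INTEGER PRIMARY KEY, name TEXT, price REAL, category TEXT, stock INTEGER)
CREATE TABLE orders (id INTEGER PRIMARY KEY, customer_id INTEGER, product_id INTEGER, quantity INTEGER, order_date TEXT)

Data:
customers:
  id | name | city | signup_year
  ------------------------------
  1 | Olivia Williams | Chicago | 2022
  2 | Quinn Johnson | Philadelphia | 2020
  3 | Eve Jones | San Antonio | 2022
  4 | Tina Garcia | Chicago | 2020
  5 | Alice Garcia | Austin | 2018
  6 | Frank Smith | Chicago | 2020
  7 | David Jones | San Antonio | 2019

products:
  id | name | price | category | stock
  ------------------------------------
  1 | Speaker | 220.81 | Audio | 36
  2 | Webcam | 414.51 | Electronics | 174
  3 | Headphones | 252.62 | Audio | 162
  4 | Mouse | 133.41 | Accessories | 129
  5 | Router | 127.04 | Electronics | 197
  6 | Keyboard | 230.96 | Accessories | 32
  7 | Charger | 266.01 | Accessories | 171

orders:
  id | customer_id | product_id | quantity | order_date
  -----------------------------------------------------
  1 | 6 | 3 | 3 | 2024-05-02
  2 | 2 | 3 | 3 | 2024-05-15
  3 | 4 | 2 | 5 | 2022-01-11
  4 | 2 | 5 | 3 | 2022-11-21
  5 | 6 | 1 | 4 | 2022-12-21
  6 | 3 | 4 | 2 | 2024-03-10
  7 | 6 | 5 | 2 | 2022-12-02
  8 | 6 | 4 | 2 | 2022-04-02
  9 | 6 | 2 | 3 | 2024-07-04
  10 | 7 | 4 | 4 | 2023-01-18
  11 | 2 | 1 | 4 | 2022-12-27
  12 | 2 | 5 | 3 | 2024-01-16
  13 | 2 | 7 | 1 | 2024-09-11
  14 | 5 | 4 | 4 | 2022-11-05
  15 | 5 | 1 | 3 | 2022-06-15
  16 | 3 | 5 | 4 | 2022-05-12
SELECT COUNT(*) FROM customers

Execution result:
7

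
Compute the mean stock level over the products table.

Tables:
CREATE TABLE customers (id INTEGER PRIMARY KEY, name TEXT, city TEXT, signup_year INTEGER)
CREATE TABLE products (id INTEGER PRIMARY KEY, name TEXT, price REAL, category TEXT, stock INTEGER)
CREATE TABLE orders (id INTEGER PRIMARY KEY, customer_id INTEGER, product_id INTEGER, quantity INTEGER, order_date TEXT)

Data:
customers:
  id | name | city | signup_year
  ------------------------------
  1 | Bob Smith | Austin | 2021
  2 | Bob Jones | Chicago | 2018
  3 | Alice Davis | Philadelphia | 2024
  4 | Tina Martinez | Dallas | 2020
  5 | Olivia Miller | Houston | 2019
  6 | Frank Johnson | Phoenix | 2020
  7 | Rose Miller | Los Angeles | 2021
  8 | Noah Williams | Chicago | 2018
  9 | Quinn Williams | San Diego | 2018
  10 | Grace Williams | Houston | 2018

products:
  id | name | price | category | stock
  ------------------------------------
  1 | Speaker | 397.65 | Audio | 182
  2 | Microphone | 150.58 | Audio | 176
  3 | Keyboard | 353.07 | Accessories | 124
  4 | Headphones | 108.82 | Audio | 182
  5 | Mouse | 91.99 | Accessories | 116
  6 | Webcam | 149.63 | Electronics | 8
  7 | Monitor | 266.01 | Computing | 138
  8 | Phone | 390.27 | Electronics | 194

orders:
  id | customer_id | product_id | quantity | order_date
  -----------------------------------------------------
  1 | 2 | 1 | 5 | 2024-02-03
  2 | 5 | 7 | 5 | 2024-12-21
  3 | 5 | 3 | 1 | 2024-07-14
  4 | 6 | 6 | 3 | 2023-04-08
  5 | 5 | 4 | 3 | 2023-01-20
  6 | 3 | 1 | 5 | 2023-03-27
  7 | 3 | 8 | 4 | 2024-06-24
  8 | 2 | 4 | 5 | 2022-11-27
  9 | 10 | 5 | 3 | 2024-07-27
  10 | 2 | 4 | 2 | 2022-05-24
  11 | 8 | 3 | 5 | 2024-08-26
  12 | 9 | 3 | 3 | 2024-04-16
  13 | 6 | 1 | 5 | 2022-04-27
SELECT AVG(stock) FROM products

Execution result:
140.00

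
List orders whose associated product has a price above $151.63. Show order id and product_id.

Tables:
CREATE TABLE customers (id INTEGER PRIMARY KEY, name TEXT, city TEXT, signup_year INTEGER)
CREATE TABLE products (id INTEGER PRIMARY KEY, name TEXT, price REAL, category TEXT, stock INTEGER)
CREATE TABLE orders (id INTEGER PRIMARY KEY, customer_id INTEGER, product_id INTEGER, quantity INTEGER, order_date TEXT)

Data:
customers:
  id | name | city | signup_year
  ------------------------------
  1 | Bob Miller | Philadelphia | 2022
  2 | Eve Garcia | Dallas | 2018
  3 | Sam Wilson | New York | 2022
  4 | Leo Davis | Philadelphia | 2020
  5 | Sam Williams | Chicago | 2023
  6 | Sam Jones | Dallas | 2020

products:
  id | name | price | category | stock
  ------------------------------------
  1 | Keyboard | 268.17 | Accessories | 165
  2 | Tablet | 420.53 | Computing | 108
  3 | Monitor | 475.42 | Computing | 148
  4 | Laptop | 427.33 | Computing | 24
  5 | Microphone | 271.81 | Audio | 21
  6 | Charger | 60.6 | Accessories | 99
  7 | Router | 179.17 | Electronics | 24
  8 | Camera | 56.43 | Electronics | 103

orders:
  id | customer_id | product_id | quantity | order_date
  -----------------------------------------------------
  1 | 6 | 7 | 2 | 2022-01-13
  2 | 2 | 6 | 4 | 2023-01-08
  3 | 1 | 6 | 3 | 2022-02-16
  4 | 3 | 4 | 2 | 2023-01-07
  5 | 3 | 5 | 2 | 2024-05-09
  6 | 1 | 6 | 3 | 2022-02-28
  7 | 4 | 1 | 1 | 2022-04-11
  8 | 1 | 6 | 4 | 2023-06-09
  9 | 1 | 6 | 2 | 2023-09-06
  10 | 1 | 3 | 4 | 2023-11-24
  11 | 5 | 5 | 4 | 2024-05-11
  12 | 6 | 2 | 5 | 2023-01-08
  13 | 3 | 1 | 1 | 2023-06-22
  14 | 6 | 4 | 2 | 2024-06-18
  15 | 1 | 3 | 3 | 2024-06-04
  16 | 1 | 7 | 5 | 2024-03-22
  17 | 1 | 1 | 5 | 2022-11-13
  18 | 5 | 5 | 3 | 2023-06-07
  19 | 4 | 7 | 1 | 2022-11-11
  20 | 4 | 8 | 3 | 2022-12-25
SELECT id, product_id FROM orders WHERE product_id IN (SELECT id FROM products WHERE price > 151.63)

Execution result:
id | product_id
1 | 7
4 | 4
5 | 5
7 | 1
10 | 3
11 | 5
12 | 2
13 | 1
14 | 4
15 | 3
16 | 7
17 | 1
18 | 5
19 | 7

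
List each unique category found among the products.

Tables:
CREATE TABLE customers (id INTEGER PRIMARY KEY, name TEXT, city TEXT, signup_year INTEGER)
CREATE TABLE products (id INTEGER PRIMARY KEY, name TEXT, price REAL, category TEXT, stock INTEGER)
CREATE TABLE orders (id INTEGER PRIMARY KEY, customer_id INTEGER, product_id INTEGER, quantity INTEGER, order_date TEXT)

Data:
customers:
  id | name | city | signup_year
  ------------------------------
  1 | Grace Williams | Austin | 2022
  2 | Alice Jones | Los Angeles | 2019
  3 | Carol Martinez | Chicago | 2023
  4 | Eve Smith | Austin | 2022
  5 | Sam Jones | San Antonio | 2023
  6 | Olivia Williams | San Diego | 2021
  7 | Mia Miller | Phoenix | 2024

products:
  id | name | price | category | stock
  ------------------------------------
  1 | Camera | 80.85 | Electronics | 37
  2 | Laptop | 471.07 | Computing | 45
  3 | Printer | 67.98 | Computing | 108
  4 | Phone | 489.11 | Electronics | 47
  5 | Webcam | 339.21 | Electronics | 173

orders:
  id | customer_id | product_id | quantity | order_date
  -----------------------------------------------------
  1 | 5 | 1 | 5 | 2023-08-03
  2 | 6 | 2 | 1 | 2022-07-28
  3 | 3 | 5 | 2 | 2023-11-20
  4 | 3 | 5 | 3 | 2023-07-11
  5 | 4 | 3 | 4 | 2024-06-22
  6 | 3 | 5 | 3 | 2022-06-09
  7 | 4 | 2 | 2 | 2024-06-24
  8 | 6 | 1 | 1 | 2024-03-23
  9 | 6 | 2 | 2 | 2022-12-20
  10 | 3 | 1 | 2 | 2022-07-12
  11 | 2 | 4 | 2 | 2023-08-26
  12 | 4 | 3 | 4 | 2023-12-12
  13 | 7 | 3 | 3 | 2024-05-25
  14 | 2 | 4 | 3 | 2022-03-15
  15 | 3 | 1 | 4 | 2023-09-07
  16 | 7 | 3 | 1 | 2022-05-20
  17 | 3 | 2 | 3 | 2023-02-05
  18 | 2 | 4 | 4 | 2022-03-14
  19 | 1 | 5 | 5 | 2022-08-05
SELECT DISTINCT category FROM products

Execution result:
category
Electronics
Computing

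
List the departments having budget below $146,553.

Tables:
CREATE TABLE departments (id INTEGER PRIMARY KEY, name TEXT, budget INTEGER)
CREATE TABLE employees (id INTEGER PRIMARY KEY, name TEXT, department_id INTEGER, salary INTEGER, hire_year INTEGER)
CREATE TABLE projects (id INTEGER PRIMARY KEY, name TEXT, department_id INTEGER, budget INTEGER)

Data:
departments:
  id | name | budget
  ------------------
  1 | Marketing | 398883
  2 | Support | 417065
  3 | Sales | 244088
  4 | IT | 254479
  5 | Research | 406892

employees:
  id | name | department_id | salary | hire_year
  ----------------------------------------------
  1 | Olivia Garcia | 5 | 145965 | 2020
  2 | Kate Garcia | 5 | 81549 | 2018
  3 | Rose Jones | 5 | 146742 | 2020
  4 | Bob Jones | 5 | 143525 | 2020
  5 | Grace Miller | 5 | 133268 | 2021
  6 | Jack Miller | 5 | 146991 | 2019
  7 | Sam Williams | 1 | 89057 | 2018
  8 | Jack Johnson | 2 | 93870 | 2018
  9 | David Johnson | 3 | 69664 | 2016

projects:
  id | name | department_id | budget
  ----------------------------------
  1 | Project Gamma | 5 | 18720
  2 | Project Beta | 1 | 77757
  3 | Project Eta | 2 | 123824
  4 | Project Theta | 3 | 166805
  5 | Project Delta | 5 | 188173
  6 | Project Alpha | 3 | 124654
SELECT name, budget FROM departments WHERE budget < 146553

Execution result:
(no rows)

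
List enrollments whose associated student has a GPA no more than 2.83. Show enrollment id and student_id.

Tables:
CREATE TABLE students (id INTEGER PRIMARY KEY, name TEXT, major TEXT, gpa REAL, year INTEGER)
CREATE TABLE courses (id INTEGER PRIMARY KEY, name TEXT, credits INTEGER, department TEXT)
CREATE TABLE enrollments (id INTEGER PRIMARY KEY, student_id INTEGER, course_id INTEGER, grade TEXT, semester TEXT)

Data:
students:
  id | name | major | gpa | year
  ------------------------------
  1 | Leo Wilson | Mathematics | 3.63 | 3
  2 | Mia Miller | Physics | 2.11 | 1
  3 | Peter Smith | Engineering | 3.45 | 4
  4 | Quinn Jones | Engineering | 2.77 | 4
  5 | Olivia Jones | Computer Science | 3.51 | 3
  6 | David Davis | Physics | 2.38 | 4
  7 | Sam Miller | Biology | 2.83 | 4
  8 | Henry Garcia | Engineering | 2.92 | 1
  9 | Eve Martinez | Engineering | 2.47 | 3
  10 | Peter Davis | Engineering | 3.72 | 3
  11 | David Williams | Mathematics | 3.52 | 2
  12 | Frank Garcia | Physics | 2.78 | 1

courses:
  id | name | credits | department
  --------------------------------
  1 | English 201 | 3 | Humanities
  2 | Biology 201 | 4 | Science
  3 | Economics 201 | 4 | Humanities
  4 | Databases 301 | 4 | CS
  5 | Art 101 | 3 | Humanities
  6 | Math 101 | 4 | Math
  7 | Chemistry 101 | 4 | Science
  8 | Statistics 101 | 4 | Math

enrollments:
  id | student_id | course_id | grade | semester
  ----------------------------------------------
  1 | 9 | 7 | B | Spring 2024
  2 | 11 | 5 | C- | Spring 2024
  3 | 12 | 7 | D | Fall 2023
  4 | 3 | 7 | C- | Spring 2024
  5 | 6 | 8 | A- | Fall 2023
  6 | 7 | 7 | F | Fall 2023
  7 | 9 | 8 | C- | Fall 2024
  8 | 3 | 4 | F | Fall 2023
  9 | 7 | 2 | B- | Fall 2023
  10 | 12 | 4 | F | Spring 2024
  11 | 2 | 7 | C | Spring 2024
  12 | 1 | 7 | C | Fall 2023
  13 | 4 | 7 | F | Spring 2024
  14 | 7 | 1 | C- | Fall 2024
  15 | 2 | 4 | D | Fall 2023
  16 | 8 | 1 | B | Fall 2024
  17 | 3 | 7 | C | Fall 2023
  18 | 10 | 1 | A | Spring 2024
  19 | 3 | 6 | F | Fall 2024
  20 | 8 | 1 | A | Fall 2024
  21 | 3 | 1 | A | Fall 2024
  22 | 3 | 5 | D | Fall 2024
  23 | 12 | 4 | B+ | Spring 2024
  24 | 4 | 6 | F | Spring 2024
SELECT id, student_id FROM enrollments WHERE student_id IN (SELECT id FROM students WHERE gpa <= 2.83)

Execution result:
id | student_id
1 | 9
3 | 12
5 | 6
6 | 7
7 | 9
9 | 7
10 | 12
11 | 2
13 | 4
14 | 7
15 | 2
23 | 12
24 | 4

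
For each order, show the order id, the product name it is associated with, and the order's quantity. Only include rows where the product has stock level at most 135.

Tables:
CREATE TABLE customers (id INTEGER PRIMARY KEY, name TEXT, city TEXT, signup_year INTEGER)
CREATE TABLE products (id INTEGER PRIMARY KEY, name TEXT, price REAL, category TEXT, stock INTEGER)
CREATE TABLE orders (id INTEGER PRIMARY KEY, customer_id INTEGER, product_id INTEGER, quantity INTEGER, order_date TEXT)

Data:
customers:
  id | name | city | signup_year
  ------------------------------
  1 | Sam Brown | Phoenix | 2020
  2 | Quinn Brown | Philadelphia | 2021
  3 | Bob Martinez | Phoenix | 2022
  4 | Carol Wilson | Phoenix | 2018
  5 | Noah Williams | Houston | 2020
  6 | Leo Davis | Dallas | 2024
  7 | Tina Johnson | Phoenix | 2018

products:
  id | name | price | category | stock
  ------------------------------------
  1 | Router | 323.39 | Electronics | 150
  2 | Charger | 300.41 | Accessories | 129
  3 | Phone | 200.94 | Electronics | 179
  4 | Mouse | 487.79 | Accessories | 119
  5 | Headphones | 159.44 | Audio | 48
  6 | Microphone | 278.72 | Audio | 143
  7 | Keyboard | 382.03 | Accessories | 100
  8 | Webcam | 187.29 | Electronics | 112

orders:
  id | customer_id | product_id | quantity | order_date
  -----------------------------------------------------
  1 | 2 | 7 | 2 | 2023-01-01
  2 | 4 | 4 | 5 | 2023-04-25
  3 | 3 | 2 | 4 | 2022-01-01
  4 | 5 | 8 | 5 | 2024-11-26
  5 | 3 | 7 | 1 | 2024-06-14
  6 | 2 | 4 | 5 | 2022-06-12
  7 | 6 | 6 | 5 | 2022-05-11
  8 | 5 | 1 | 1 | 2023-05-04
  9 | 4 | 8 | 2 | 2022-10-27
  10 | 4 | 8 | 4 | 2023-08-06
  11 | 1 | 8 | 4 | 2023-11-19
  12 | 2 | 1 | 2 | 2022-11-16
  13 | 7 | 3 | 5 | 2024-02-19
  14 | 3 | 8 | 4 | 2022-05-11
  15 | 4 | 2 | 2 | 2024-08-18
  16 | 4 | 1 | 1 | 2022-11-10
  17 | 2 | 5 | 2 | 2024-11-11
SELECT c.id, p.name AS product, c.quantity FROM orders c JOIN products p ON c.product_id = p.id WHERE p.stock <= 135

Execution result:
id | product | quantity
1 | Keyboard | 2
2 | Mouse | 5
3 | Charger | 4
4 | Webcam | 5
5 | Keyboard | 1
6 | Mouse | 5
9 | Webcam | 2
10 | Webcam | 4
11 | Webcam | 4
14 | Webcam | 4
15 | Charger | 2
17 | Headphones | 2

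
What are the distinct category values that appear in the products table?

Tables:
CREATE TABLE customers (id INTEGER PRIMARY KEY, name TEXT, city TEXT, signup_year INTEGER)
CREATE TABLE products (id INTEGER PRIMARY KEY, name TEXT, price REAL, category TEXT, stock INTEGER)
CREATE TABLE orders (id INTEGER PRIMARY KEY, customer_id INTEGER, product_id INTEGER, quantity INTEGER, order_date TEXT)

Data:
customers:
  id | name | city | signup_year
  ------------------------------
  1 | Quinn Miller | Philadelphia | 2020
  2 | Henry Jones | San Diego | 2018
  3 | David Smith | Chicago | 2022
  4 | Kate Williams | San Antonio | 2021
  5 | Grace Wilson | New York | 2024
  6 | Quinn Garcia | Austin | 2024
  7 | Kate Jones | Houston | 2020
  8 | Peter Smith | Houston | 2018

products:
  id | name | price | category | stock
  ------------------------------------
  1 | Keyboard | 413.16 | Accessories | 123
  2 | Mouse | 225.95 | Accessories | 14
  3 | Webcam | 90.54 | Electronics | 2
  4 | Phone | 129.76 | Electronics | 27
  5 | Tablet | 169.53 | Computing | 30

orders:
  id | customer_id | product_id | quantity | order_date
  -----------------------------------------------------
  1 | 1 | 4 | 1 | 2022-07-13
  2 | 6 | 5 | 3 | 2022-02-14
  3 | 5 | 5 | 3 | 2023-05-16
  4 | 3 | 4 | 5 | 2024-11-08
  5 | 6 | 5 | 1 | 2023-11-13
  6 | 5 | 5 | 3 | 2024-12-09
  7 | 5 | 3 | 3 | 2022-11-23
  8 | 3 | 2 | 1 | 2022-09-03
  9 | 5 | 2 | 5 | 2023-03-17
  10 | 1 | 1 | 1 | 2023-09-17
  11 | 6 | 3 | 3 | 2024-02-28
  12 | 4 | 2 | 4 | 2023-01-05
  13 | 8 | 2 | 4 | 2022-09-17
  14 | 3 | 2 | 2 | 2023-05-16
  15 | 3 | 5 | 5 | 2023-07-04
SELECT DISTINCT category FROM products

Execution result:
category
Accessories
Electronics
Computing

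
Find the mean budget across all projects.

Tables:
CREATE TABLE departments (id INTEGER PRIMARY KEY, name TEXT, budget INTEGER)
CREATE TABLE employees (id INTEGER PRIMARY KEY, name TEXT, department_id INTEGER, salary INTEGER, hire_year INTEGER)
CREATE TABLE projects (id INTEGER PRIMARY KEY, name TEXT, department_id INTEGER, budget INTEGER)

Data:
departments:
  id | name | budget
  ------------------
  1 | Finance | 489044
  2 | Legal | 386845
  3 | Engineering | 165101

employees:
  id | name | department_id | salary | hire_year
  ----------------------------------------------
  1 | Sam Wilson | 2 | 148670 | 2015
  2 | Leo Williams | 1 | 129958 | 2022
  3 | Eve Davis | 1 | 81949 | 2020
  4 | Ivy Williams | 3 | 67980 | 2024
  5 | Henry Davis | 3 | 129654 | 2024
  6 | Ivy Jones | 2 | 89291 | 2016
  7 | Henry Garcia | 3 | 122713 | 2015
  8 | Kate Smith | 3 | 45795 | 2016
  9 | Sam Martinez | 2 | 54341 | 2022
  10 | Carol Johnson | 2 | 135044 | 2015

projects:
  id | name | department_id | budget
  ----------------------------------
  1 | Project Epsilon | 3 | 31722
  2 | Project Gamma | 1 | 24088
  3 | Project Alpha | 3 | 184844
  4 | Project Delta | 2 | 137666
SELECT AVG(budget) FROM projects

Execution result:
94580.00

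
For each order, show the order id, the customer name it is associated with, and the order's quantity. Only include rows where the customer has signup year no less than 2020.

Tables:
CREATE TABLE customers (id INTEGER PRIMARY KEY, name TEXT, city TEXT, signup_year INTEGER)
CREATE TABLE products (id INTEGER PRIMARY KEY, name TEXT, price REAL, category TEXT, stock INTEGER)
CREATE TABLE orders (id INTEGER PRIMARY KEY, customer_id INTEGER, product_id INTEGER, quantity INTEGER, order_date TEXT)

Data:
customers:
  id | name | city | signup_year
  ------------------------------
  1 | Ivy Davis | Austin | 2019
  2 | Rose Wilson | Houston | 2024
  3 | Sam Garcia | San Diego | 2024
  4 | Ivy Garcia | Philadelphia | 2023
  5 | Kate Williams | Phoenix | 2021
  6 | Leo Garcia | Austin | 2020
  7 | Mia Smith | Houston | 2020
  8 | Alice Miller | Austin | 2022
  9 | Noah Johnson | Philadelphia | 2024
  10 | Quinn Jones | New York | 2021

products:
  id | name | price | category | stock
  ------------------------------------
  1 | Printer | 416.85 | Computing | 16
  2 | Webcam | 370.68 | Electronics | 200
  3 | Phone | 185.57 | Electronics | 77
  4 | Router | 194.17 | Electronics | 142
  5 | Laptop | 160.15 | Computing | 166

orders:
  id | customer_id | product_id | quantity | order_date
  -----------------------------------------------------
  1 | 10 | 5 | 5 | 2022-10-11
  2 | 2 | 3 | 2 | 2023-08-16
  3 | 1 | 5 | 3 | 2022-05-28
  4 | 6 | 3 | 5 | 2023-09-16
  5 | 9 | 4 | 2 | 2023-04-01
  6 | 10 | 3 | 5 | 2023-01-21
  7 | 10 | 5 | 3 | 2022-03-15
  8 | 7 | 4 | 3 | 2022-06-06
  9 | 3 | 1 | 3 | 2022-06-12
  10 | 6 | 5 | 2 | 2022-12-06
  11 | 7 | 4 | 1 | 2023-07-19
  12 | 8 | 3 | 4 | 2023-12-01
SELECT c.id, p.name AS customer, c.quantity FROM orders c JOIN customers p ON c.customer_id = p.id WHERE p.signup_year >= 2020

Execution result:
id | customer | quantity
1 | Quinn Jones | 5
2 | Rose Wilson | 2
4 | Leo Garcia | 5
5 | Noah Johnson | 2
6 | Quinn Jones | 5
7 | Quinn Jones | 3
8 | Mia Smith | 3
9 | Sam Garcia | 3
10 | Leo Garcia | 2
11 | Mia Smith | 1
12 | Alice Miller | 4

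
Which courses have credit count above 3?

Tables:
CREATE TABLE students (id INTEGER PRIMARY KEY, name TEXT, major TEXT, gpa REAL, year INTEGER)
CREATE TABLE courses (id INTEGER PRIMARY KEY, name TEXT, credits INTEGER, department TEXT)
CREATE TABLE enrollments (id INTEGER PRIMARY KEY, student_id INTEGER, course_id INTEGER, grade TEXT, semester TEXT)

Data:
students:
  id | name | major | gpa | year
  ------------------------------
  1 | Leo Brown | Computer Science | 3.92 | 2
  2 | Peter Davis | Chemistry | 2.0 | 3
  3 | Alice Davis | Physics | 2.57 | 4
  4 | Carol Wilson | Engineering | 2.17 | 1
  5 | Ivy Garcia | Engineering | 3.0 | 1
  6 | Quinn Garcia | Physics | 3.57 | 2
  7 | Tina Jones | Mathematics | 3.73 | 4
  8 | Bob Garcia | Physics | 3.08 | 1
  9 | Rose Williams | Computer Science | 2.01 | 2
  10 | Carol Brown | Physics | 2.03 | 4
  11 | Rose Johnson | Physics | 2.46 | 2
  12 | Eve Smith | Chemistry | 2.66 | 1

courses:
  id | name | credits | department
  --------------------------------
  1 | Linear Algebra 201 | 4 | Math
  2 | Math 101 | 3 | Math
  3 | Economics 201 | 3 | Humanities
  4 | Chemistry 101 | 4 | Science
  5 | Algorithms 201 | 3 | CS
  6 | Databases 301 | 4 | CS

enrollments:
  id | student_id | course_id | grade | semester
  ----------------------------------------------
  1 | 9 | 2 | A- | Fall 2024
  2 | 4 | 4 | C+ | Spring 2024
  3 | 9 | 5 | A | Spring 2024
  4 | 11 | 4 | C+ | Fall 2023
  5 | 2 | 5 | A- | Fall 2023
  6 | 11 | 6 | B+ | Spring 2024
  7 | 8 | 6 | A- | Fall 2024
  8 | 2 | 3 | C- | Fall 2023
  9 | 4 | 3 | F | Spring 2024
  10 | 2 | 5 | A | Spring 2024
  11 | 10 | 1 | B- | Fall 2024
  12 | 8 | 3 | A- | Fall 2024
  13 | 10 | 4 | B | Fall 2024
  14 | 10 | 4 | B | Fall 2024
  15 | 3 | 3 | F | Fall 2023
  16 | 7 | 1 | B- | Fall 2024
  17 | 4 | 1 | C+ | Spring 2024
SELECT name, credits FROM courses WHERE credits > 3

Execution result:
name | credits
Linear Algebra 201 | 4
Chemistry 101 | 4
Databases 301 | 4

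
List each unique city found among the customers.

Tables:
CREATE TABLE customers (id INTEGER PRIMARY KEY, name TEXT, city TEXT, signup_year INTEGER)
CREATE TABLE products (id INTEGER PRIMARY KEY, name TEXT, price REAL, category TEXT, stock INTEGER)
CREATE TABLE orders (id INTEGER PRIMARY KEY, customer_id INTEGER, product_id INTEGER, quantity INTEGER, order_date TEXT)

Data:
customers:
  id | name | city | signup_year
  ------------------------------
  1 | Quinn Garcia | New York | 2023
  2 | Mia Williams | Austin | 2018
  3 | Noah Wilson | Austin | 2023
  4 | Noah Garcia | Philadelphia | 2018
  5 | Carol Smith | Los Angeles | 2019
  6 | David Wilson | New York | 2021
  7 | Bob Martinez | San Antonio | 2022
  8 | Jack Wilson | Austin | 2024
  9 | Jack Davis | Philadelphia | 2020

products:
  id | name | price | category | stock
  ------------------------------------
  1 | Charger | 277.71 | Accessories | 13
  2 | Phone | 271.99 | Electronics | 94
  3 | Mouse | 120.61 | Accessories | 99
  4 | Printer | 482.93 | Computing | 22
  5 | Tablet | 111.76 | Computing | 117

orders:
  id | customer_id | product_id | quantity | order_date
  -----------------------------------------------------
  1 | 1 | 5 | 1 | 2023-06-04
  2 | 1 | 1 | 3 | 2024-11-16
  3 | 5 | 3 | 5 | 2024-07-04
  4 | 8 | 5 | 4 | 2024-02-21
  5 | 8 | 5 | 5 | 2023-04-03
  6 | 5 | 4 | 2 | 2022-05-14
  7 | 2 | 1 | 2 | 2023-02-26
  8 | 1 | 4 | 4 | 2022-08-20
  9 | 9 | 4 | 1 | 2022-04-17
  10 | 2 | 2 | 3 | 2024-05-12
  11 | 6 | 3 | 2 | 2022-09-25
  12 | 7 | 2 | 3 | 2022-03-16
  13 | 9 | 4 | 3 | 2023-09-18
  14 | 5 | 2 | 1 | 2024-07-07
SELECT DISTINCT city FROM customers

Execution result:
city
New York
Austin
Philadelphia
Los Angeles
San Antonio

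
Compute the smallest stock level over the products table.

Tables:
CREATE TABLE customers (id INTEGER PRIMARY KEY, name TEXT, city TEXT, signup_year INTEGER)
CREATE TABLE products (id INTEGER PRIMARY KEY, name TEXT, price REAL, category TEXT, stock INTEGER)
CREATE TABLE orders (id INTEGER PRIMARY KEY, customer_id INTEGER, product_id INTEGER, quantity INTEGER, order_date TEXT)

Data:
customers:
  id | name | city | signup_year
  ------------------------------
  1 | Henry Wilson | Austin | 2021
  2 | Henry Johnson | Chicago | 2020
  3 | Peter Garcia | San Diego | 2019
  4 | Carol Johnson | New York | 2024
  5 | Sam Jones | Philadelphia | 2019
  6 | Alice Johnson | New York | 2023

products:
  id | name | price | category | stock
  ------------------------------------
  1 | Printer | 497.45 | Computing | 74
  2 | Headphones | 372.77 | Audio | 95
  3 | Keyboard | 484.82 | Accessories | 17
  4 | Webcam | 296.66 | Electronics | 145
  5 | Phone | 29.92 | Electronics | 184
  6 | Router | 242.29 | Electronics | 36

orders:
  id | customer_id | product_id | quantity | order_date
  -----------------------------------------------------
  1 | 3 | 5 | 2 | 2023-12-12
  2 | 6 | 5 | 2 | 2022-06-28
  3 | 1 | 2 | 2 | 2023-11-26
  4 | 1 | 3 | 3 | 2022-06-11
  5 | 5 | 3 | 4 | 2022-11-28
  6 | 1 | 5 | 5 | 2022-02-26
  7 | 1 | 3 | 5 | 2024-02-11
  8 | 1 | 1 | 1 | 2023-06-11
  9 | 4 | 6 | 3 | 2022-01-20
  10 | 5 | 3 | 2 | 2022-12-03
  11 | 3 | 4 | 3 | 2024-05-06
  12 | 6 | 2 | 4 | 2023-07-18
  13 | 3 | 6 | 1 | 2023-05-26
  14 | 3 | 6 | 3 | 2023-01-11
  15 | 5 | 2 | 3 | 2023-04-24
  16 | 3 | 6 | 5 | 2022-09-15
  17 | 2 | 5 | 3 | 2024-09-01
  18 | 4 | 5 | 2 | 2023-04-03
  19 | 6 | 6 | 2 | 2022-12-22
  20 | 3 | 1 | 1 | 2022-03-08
SELECT MIN(stock) FROM products

Execution result:
17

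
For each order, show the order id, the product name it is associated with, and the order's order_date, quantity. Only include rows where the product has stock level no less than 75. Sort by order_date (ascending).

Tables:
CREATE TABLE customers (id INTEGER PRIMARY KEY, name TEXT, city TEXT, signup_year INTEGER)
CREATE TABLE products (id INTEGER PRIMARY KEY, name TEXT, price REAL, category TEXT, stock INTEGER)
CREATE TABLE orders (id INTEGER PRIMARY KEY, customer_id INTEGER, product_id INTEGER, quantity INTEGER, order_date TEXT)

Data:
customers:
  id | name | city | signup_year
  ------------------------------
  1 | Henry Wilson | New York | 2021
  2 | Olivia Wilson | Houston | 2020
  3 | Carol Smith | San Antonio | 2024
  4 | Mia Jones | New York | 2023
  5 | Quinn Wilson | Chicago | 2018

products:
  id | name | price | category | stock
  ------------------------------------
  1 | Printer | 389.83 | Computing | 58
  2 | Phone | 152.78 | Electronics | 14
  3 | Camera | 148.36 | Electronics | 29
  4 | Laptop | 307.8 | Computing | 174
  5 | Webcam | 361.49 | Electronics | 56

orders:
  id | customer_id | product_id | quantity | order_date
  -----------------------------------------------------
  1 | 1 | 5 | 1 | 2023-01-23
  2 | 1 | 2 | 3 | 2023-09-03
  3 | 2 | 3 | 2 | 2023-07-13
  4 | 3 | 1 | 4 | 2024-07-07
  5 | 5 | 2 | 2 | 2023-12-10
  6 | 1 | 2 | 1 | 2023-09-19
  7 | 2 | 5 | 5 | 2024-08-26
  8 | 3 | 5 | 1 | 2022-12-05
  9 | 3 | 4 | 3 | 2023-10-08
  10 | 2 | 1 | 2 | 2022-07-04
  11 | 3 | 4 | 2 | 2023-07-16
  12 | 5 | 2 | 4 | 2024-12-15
SELECT c.id, p.name AS product, c.order_date, c.quantity FROM orders c JOIN products p ON c.product_id = p.id WHERE p.stock >= 75 ORDER BY c.order_date ASC

Execution result:
id | product | order_date | quantity
11 | Laptop | 2023-07-16 | 2
9 | Laptop | 2023-10-08 | 3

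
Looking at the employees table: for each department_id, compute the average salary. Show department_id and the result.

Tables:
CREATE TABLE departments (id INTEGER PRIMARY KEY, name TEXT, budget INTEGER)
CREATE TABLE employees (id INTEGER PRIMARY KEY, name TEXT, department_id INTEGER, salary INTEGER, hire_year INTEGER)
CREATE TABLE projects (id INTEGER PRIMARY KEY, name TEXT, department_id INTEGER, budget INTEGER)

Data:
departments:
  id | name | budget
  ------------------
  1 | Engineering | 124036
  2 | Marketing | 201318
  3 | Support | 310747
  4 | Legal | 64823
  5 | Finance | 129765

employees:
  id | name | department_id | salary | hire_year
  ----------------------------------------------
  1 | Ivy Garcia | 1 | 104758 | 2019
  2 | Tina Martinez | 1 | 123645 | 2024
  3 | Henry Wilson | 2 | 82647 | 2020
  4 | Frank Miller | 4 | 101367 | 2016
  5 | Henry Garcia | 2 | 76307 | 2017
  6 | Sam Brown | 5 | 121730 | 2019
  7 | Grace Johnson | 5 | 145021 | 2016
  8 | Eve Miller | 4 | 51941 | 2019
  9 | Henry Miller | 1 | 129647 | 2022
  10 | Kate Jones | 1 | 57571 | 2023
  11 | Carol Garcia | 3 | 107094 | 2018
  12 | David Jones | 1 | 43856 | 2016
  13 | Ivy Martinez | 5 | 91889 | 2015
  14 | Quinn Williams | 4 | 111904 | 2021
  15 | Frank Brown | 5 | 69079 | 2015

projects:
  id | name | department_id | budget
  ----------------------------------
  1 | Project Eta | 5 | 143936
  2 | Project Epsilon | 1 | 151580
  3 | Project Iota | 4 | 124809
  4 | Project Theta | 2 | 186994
SELECT department_id, AVG(salary) AS avg_salary FROM employees GROUP BY department_id

Execution result:
department_id | avg_salary
1 | 91895.40
2 | 79477.00
3 | 107094.00
4 | 88404.00
5 | 106929.75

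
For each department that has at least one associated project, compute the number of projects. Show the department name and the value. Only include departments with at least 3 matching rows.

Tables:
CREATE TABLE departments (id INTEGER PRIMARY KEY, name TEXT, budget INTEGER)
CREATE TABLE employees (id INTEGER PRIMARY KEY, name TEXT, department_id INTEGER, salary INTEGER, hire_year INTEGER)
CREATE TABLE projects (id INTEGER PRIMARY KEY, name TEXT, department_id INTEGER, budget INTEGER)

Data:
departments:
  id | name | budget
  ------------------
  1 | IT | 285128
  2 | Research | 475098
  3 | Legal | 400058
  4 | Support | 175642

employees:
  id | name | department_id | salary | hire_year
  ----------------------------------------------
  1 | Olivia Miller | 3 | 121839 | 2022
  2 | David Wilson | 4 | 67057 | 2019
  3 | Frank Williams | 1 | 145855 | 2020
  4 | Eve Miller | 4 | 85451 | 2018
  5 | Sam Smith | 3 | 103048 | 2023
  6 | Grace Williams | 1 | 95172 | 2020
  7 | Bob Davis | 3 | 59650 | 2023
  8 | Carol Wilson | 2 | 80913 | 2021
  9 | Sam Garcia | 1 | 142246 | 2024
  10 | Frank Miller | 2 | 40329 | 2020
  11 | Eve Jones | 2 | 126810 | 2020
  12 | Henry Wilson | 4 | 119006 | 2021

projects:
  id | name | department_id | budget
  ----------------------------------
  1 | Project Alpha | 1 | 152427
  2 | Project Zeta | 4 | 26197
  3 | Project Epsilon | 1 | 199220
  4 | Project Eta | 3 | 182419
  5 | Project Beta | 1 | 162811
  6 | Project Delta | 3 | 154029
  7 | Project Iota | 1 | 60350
SELECT p.name, COUNT(*) AS n FROM projects c JOIN departments p ON c.department_id = p.id GROUP BY p.id, p.name HAVING COUNT(*) >= 3

Execution result:
name | n
IT | 4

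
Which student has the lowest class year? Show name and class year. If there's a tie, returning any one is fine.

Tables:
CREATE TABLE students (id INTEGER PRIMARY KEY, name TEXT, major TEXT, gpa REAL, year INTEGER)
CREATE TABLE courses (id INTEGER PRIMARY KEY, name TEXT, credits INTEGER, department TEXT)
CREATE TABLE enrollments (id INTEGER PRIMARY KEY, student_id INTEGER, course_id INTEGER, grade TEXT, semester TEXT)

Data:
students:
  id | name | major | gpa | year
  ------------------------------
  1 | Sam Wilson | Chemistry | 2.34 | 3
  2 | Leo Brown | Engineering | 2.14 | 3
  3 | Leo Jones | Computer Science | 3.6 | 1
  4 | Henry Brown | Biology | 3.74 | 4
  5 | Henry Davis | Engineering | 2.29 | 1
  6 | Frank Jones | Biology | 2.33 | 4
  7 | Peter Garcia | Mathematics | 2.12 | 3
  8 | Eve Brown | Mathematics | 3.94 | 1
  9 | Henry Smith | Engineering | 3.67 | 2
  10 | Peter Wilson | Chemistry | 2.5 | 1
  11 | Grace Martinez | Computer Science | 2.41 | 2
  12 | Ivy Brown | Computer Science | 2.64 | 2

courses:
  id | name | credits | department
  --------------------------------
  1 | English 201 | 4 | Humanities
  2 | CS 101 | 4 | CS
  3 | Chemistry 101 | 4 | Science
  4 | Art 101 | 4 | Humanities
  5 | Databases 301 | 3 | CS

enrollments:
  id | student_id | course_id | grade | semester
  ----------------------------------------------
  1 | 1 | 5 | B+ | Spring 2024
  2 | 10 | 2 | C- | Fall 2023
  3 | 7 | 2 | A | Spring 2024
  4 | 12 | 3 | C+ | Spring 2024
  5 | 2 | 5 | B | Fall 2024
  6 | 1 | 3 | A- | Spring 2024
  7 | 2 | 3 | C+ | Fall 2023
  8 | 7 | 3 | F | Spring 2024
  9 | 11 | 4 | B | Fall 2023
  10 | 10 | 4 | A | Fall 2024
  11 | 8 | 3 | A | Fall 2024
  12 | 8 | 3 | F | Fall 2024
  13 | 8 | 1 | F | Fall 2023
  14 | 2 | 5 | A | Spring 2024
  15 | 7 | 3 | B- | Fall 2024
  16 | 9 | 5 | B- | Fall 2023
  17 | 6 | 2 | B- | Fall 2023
SELECT name, year FROM students ORDER BY year ASC LIMIT 1

Execution result:
name | year
Leo Jones | 1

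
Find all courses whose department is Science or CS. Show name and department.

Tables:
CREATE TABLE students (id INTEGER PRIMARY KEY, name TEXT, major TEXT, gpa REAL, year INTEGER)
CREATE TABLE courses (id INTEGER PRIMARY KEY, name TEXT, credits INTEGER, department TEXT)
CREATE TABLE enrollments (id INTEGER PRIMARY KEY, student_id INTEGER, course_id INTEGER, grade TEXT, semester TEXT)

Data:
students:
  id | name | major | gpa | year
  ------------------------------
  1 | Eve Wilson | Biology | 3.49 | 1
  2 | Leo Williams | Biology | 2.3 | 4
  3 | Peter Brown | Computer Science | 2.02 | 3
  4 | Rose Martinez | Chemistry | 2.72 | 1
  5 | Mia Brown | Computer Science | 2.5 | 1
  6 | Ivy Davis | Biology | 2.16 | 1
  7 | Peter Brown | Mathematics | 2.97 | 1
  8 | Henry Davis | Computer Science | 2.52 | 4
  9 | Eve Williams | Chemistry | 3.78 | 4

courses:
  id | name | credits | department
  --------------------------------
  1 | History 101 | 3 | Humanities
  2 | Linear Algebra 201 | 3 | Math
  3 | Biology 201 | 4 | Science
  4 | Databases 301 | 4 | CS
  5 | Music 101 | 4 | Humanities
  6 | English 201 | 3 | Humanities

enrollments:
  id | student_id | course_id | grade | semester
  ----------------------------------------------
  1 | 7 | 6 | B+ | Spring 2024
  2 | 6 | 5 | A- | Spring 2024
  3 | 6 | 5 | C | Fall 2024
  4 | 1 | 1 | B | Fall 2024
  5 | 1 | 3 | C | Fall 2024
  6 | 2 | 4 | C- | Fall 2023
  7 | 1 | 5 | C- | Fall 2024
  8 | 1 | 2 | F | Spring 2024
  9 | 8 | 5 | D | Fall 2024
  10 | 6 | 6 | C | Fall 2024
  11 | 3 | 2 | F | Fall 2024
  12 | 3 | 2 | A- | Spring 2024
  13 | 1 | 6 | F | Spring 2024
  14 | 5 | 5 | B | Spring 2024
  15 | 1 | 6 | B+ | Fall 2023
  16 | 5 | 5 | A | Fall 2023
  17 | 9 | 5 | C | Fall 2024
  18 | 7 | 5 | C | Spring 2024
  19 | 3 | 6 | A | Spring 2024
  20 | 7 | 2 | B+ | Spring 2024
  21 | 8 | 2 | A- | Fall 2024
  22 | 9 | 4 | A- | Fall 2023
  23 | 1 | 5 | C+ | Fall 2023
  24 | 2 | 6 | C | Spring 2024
SELECT name, department FROM courses WHERE department IN ('Science', 'CS')

Execution result:
name | department
Biology 201 | Science
Databases 301 | CS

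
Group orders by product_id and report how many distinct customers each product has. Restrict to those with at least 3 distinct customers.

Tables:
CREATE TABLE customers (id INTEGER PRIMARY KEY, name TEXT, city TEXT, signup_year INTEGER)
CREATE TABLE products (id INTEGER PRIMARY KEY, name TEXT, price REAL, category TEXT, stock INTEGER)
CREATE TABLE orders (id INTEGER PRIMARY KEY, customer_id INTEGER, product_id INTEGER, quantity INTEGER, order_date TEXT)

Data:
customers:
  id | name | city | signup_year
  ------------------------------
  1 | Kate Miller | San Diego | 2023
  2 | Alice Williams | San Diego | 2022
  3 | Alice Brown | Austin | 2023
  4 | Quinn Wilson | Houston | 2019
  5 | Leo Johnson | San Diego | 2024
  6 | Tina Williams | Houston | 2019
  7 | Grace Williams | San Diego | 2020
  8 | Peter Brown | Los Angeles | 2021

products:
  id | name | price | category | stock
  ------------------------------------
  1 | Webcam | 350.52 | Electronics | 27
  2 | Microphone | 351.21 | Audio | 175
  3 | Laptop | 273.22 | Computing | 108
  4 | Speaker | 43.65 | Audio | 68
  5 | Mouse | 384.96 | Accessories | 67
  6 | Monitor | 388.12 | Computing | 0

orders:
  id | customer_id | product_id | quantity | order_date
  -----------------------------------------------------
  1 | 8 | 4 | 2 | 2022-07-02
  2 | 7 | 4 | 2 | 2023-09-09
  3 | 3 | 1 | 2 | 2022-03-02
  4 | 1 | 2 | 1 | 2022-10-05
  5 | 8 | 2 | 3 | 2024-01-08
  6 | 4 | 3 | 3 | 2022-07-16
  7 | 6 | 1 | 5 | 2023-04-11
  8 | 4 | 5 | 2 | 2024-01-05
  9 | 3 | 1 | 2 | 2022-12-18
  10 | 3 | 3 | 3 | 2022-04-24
SELECT product_id, COUNT(DISTINCT customer_id) AS distinct_customer_count FROM orders GROUP BY product_id HAVING COUNT(DISTINCT customer_id) >= 3

Execution result:
(no rows)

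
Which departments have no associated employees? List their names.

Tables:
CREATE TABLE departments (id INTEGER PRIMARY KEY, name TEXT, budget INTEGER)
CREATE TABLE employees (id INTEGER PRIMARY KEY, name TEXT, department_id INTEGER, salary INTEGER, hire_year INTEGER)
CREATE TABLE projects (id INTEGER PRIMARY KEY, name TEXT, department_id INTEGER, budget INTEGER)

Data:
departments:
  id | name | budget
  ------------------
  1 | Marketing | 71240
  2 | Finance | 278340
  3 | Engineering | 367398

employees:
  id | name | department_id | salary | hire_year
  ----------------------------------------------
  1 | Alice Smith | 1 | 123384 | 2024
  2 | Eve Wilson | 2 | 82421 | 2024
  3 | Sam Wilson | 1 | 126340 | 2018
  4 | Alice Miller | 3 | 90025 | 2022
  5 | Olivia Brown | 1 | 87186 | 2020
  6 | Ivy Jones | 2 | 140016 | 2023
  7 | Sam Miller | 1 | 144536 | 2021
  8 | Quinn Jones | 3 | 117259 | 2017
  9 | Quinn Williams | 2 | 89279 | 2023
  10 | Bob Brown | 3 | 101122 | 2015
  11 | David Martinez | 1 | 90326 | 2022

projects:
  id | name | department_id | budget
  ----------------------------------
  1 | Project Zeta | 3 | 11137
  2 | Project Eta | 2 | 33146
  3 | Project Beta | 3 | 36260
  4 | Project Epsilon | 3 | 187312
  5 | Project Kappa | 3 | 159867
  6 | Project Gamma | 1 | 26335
SELECT p.name FROM departments p LEFT JOIN employees c ON c.department_id = p.id WHERE c.id IS NULL

Execution result:
(no rows)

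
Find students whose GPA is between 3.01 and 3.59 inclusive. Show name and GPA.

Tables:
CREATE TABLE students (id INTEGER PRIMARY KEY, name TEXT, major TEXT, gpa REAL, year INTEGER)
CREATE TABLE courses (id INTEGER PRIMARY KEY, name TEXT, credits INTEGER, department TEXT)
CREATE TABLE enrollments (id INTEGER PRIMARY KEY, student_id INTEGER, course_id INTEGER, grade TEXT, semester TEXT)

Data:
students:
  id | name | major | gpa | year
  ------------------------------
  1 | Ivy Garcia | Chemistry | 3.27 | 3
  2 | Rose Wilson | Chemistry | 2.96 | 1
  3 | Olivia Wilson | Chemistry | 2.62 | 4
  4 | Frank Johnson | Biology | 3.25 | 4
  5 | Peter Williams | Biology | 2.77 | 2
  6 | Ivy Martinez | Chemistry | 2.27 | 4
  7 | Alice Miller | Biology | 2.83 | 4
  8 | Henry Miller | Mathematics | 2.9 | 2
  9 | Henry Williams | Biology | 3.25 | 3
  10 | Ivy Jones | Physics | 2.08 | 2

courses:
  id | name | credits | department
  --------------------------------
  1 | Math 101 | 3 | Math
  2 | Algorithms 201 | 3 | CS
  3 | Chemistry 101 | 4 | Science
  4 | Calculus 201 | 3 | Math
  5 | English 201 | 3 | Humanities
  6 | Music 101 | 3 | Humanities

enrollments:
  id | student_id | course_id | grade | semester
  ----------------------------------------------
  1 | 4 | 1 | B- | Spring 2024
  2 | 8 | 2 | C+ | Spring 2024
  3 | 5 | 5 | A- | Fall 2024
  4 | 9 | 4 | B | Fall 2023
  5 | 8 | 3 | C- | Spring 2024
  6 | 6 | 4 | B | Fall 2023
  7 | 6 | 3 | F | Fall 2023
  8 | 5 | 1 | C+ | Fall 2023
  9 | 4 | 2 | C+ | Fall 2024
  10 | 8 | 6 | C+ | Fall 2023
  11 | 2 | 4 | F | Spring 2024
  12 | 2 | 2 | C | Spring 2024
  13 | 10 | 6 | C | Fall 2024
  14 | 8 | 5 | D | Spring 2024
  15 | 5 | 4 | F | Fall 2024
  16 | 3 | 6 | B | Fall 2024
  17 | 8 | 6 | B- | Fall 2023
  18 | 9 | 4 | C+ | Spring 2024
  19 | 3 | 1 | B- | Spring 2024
SELECT name, gpa FROM students WHERE gpa BETWEEN 3.01 AND 3.59

Execution result:
name | gpa
Ivy Garcia | 3.27
Frank Johnson | 3.25
Henry Williams | 3.25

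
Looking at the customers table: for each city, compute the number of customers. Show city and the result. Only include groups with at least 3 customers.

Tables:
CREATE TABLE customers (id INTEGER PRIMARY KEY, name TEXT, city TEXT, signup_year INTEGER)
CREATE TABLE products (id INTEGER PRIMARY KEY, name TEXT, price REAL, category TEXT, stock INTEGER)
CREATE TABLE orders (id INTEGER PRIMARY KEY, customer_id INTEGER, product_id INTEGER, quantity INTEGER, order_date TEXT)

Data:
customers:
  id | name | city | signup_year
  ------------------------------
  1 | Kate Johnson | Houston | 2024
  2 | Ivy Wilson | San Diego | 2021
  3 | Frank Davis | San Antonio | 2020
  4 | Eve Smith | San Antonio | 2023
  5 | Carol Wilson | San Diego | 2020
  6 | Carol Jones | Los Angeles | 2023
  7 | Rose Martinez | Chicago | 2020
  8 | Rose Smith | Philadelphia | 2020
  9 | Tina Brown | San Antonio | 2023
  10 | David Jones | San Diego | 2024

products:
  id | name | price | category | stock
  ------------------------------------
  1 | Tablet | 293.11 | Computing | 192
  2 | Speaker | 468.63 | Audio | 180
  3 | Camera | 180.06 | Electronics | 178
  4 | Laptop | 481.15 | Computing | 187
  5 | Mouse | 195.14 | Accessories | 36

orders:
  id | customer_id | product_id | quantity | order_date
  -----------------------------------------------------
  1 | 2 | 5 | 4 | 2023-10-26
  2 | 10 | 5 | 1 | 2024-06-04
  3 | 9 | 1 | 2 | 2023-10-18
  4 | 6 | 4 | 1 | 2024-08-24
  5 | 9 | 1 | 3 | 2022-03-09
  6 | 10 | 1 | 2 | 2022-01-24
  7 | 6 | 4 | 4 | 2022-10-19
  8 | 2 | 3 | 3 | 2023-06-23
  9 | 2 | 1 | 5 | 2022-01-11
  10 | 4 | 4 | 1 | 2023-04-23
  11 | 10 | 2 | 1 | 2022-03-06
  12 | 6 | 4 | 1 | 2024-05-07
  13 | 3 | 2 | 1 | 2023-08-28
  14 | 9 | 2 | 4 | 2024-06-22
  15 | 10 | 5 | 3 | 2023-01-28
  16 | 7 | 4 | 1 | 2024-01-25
SELECT city, COUNT(*) AS n FROM customers GROUP BY city HAVING COUNT(*) >= 3

Execution result:
city | n
San Antonio | 3
San Diego | 3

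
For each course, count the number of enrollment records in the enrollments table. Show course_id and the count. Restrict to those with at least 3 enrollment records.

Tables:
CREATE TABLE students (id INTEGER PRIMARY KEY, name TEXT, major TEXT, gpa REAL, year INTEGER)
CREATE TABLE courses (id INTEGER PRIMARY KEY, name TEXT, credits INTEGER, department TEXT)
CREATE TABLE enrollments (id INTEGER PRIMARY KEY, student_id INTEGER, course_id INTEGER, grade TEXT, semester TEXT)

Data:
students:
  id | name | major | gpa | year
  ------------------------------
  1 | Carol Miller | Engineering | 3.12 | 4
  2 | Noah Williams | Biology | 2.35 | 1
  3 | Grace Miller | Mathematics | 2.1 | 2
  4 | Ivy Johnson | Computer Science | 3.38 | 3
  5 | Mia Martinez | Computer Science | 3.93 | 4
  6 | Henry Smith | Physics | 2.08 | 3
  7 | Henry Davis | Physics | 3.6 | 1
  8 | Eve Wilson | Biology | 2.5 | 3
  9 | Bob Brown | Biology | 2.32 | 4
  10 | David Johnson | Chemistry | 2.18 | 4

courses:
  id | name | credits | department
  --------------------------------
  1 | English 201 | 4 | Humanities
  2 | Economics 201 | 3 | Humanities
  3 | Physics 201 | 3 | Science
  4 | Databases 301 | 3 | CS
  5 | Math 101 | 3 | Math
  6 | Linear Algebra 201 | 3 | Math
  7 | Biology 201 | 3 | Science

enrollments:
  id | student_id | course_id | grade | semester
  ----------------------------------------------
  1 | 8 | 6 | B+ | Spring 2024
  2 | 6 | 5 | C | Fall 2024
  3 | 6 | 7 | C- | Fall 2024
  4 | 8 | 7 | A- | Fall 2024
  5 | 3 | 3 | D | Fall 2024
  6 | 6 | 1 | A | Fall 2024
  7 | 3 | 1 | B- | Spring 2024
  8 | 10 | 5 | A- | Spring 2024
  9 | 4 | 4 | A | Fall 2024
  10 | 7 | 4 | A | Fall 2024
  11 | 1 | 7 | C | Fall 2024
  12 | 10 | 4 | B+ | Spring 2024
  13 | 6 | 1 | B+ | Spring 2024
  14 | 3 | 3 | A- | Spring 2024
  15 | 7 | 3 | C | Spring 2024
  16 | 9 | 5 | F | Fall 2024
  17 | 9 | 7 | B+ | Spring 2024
SELECT course_id, COUNT(*) AS enrollment_count FROM enrollments GROUP BY course_id HAVING COUNT(*) >= 3

Execution result:
course_id | enrollment_count
1 | 3
3 | 3
4 | 3
5 | 3
7 | 4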